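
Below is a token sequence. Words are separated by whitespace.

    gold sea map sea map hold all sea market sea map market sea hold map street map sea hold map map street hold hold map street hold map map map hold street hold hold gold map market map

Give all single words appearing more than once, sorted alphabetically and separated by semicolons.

Unigram counts meeting the condition (more than once):
  gold: 2
  hold: 9
  map: 13
  market: 3
  sea: 6
  street: 4

gold; hold; map; market; sea; street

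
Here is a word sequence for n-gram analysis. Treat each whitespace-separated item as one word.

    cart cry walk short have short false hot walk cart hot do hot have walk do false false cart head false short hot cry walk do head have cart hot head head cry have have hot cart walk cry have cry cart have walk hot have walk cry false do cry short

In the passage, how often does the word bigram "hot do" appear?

1

Scanning the 51 overlapping bigram windows for "hot do":
  position 11–12: hot do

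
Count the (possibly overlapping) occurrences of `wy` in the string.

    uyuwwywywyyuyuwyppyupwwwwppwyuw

5

Sliding a length-2 window over the 31 characters (30 positions):
  position 5–6: wy
  position 7–8: wy
  position 9–10: wy
  position 15–16: wy
  position 28–29: wy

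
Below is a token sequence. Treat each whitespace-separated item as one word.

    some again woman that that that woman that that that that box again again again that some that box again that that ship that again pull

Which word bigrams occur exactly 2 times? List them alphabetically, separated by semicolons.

again again; again that; box again; that box; woman that

Bigram counts meeting the condition (exactly 2 times):
  again again: 2
  again that: 2
  box again: 2
  that box: 2
  woman that: 2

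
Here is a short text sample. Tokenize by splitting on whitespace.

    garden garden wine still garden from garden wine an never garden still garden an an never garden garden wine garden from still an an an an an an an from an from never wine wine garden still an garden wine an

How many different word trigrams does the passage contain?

32

41 tokens → 39 trigram windows in total.
Repeated trigrams (each contributes count−1 duplicates):
  an an an: 5
  an never garden: 2
  garden garden wine: 2
  garden wine an: 2
7 duplicate windows → 39 − 7 = 32 distinct.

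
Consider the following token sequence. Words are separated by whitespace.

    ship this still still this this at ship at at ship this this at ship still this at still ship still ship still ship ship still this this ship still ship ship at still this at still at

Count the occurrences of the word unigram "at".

8

Scanning the 38 tokens for "at":
  position 7: at
  position 9: at
  position 10: at
  position 14: at
  position 18: at
  position 33: at
  position 36: at
  position 38: at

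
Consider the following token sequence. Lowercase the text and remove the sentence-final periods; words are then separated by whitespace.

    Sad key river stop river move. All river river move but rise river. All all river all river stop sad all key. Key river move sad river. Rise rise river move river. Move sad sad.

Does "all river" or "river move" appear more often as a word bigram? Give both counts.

"river move" (5 vs 3)

"all river": 3 occurrences
"river move": 5 occurrences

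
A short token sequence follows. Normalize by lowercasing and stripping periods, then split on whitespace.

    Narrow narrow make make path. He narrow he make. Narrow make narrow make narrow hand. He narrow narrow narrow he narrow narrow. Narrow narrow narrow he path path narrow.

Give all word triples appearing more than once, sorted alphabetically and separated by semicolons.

he narrow narrow; make narrow make; narrow make narrow; narrow narrow he; narrow narrow narrow

Trigram counts meeting the condition (more than once):
  he narrow narrow: 2
  make narrow make: 2
  narrow make narrow: 2
  narrow narrow he: 2
  narrow narrow narrow: 4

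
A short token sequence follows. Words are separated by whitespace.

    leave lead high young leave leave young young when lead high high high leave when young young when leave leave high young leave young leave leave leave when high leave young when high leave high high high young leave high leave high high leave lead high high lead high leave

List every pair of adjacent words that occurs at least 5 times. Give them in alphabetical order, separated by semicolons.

Bigram counts meeting the condition (at least 5 times):
  high high: 6
  high leave: 6

high high; high leave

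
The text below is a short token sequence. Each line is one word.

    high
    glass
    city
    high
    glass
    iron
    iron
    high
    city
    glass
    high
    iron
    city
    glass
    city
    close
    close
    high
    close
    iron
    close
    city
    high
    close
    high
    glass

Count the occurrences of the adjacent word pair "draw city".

Scanning the 25 overlapping bigram windows for "draw city":
  (none found)

0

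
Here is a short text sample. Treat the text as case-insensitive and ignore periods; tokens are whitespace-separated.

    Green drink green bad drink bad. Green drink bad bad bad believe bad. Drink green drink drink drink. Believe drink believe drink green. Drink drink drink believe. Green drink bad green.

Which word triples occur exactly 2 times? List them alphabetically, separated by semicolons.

Trigram counts meeting the condition (exactly 2 times):
  drink bad green: 2
  drink believe drink: 2
  drink drink believe: 2
  drink drink drink: 2
  drink green drink: 2
  green drink bad: 2
  green drink drink: 2

drink bad green; drink believe drink; drink drink believe; drink drink drink; drink green drink; green drink bad; green drink drink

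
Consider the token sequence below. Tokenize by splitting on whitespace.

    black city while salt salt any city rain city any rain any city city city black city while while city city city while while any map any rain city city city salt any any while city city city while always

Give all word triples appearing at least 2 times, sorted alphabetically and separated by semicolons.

black city while; city city city; city city while; city while while; while city city

Trigram counts meeting the condition (at least 2 times):
  black city while: 2
  city city city: 4
  city city while: 2
  city while while: 2
  while city city: 2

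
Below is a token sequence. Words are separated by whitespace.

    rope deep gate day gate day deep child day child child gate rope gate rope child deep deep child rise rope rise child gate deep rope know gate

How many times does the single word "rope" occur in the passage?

Scanning the 28 tokens for "rope":
  position 1: rope
  position 13: rope
  position 15: rope
  position 21: rope
  position 26: rope

5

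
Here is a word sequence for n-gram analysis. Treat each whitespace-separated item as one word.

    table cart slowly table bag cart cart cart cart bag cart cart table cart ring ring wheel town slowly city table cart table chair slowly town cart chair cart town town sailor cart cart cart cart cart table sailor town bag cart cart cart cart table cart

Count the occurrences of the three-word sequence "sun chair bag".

0

Scanning the 45 overlapping trigram windows for "sun chair bag":
  (none found)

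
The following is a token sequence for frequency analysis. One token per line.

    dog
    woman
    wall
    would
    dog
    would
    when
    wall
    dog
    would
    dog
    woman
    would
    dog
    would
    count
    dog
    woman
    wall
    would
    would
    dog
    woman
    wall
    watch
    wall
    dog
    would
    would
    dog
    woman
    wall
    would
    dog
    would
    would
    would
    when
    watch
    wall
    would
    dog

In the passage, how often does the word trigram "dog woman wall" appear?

4

Scanning the 40 overlapping trigram windows for "dog woman wall":
  position 1–3: dog woman wall
  position 17–19: dog woman wall
  position 22–24: dog woman wall
  position 30–32: dog woman wall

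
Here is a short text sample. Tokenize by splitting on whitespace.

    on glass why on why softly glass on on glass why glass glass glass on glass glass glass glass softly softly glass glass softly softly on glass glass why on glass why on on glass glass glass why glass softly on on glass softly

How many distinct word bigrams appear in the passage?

44 tokens → 43 bigram windows in total.
Repeated bigrams (each contributes count−1 duplicates):
  glass glass: 9
  on glass: 7
  glass why: 5
  glass softly: 4
  on on: 3
  why on: 3
  glass on: 2
  softly glass: 2
  … (3 more repeated)
30 duplicate windows → 43 − 30 = 13 distinct.

13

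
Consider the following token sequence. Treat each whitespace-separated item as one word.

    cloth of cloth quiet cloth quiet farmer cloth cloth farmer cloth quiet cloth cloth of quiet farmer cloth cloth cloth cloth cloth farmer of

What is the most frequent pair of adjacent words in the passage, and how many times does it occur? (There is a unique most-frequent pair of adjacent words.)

"cloth cloth", 6 times

Bigram frequencies (highest first):
  cloth cloth: 6
  cloth quiet: 3
  farmer cloth: 3
  cloth of: 2
  quiet cloth: 2
  quiet farmer: 2
  … (4 more, each ≤ 2)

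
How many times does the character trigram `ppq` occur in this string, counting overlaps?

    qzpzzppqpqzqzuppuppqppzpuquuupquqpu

Sliding a length-3 window over the 35 characters (33 positions):
  position 6–8: ppq
  position 18–20: ppq

2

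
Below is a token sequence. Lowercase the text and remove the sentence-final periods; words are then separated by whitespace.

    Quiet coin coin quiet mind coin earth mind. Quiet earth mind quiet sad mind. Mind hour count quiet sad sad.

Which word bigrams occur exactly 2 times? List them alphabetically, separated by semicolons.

Bigram counts meeting the condition (exactly 2 times):
  earth mind: 2
  mind quiet: 2
  quiet sad: 2

earth mind; mind quiet; quiet sad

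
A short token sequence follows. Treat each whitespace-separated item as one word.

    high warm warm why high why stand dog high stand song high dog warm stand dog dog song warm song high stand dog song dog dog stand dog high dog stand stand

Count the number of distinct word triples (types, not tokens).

32 tokens → 30 trigram windows in total.
Repeated trigrams (each contributes count−1 duplicates):
  stand dog high: 2
1 duplicate windows → 30 − 1 = 29 distinct.

29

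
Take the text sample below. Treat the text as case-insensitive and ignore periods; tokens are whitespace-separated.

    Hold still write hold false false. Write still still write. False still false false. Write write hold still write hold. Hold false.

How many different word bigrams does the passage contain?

13

22 tokens → 21 bigram windows in total.
Repeated bigrams (each contributes count−1 duplicates):
  still write: 3
  write hold: 3
  false false: 2
  false write: 2
  hold false: 2
  hold still: 2
8 duplicate windows → 21 − 8 = 13 distinct.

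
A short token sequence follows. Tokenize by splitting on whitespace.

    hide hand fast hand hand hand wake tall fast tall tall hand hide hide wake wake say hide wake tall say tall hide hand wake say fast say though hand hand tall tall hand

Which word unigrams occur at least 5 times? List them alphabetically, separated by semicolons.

Unigram counts meeting the condition (at least 5 times):
  hand: 9
  hide: 5
  tall: 7
  wake: 5

hand; hide; tall; wake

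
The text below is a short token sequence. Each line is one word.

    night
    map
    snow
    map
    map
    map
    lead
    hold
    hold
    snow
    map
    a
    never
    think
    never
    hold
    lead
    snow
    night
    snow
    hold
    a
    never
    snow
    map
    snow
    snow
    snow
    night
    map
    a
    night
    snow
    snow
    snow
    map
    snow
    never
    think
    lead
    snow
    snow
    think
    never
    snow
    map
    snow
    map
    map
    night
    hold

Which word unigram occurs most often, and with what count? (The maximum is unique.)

"snow", 16 times

Unigram frequencies (highest first):
  snow: 16
  map: 11
  night: 5
  hold: 5
  never: 5
  lead: 3
  … (2 more, each ≤ 3)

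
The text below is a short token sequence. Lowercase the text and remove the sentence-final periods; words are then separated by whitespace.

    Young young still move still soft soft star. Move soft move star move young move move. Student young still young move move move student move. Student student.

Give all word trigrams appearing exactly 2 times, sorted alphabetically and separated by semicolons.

Trigram counts meeting the condition (exactly 2 times):
  move move student: 2
  young move move: 2

move move student; young move move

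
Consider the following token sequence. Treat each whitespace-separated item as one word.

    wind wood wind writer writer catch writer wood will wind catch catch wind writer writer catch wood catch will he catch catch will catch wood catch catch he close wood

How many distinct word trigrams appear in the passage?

30 tokens → 28 trigram windows in total.
Repeated trigrams (each contributes count−1 duplicates):
  catch wood catch: 2
  wind writer writer: 2
  writer writer catch: 2
3 duplicate windows → 28 − 3 = 25 distinct.

25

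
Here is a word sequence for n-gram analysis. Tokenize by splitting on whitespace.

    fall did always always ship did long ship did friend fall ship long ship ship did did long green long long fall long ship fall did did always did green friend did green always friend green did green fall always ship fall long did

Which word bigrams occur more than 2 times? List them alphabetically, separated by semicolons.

Bigram counts meeting the condition (more than 2 times):
  did green: 3
  long ship: 3
  ship did: 3

did green; long ship; ship did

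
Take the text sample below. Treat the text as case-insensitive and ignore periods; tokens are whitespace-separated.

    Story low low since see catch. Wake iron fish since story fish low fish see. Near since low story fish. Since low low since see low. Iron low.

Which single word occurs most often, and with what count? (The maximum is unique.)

"low", 8 times

Unigram frequencies (highest first):
  low: 8
  since: 5
  fish: 4
  story: 3
  see: 3
  iron: 2
  … (3 more, each ≤ 1)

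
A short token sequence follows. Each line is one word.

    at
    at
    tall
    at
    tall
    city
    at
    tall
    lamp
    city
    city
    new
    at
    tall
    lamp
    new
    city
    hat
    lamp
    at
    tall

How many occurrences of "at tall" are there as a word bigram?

5

Scanning the 20 overlapping bigram windows for "at tall":
  position 2–3: at tall
  position 4–5: at tall
  position 7–8: at tall
  position 13–14: at tall
  position 20–21: at tall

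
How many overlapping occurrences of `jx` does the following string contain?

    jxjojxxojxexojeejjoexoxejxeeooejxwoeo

Sliding a length-2 window over the 37 characters (36 positions):
  position 1–2: jx
  position 5–6: jx
  position 9–10: jx
  position 25–26: jx
  position 32–33: jx

5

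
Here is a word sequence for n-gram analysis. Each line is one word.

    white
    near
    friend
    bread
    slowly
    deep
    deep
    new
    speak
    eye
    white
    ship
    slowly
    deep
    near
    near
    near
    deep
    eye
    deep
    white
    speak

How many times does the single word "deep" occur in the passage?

5

Scanning the 22 tokens for "deep":
  position 6: deep
  position 7: deep
  position 14: deep
  position 18: deep
  position 20: deep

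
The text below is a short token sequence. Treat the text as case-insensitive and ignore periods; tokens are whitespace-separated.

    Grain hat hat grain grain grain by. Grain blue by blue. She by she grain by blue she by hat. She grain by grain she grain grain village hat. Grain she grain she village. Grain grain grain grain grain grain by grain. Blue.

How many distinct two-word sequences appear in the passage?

43 tokens → 42 bigram windows in total.
Repeated bigrams (each contributes count−1 duplicates):
  grain grain: 8
  grain by: 4
  she grain: 4
  by grain: 3
  grain she: 3
  blue she: 2
  by blue: 2
  grain blue: 2
  … (2 more repeated)
22 duplicate windows → 42 − 22 = 20 distinct.

20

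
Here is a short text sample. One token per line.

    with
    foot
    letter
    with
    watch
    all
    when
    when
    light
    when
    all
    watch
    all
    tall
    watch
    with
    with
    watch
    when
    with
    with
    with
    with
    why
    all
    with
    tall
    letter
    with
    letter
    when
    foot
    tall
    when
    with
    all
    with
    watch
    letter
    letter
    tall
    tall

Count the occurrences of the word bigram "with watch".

3

Scanning the 41 overlapping bigram windows for "with watch":
  position 4–5: with watch
  position 17–18: with watch
  position 37–38: with watch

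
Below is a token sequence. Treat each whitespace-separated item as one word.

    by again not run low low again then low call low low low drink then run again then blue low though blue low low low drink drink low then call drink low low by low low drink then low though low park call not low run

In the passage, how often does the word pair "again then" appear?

Scanning the 45 overlapping bigram windows for "again then":
  position 7–8: again then
  position 17–18: again then

2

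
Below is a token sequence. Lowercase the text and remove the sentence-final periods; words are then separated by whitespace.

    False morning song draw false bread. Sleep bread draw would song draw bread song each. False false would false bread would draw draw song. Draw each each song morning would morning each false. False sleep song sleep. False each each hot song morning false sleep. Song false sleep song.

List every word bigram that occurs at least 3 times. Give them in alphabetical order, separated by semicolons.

false sleep; sleep song; song draw

Bigram counts meeting the condition (at least 3 times):
  false sleep: 3
  sleep song: 3
  song draw: 3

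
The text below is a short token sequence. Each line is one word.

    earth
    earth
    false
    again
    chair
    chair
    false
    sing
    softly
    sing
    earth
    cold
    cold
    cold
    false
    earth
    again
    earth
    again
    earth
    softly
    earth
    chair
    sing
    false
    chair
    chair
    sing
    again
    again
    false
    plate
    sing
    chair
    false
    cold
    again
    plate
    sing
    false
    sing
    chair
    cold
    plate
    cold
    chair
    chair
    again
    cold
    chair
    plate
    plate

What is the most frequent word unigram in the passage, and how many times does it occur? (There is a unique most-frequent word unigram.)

Unigram frequencies (highest first):
  chair: 10
  earth: 7
  false: 7
  again: 7
  sing: 7
  cold: 7
  … (2 more, each ≤ 5)

"chair", 10 times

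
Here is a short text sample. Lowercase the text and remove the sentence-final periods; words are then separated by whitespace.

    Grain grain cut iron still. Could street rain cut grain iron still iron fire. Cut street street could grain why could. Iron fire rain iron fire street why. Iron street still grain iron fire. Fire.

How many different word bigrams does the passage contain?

29

35 tokens → 34 bigram windows in total.
Repeated bigrams (each contributes count−1 duplicates):
  iron fire: 4
  grain iron: 2
  iron still: 2
5 duplicate windows → 34 − 5 = 29 distinct.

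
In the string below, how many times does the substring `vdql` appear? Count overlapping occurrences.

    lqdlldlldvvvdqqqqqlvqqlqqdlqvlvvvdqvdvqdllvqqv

0

Sliding a length-4 window over the 46 characters (43 positions):
  (no match at any position)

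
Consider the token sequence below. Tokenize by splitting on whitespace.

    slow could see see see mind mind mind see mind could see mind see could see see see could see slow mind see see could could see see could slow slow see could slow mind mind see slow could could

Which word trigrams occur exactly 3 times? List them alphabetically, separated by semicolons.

Trigram counts meeting the condition (exactly 3 times):
  could see see: 3
  see see could: 3

could see see; see see could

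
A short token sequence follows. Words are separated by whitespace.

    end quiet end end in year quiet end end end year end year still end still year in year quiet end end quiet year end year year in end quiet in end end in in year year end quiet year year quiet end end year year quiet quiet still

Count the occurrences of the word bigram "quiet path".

0

Scanning the 48 overlapping bigram windows for "quiet path":
  (none found)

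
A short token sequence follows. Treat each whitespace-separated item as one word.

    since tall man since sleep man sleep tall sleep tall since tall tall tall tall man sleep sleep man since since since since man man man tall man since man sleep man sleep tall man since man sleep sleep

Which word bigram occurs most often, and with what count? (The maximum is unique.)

Bigram frequencies (highest first):
  man sleep: 5
  tall man: 4
  man since: 4
  sleep man: 3
  sleep tall: 3
  tall tall: 3
  … (9 more, each ≤ 3)

"man sleep", 5 times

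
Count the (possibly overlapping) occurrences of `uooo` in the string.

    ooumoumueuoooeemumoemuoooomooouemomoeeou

Sliding a length-4 window over the 40 characters (37 positions):
  position 10–13: uooo
  position 22–25: uooo

2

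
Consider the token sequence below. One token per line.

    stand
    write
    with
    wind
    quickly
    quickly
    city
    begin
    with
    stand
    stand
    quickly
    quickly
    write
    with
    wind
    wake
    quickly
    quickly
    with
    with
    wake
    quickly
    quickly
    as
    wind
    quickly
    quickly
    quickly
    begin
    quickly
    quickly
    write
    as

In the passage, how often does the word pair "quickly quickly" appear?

7

Scanning the 33 overlapping bigram windows for "quickly quickly":
  position 5–6: quickly quickly
  position 12–13: quickly quickly
  position 18–19: quickly quickly
  position 23–24: quickly quickly
  position 27–28: quickly quickly
  position 28–29: quickly quickly
  position 31–32: quickly quickly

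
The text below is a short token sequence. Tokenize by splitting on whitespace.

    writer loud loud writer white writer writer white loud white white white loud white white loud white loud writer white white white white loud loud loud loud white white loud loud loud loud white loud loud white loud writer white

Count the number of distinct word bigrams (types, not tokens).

40 tokens → 39 bigram windows in total.
Repeated bigrams (each contributes count−1 duplicates):
  loud loud: 8
  white loud: 8
  white white: 7
  loud white: 6
  writer white: 4
  loud writer: 3
30 duplicate windows → 39 − 30 = 9 distinct.

9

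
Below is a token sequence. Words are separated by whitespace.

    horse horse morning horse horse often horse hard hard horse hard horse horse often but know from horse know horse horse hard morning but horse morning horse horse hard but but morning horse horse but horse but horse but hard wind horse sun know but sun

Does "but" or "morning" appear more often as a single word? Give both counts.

"but" (8 vs 4)

"but": 8 occurrences
"morning": 4 occurrences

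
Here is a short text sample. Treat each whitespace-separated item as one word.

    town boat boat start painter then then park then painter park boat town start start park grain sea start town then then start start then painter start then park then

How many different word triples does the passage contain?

27

30 tokens → 28 trigram windows in total.
Repeated trigrams (each contributes count−1 duplicates):
  then park then: 2
1 duplicate windows → 28 − 1 = 27 distinct.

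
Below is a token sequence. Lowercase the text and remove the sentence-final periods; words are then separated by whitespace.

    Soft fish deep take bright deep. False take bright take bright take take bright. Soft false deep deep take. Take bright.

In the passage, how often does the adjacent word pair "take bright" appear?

Scanning the 20 overlapping bigram windows for "take bright":
  position 4–5: take bright
  position 8–9: take bright
  position 10–11: take bright
  position 13–14: take bright
  position 20–21: take bright

5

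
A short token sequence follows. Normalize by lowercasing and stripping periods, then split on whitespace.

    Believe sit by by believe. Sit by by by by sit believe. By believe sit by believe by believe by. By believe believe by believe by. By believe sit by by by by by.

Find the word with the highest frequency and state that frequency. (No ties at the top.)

Unigram frequencies (highest first):
  by: 19
  believe: 10
  sit: 5

"by", 19 times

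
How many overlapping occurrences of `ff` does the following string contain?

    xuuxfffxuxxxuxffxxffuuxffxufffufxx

Sliding a length-2 window over the 34 characters (33 positions):
  position 5–6: ff
  position 6–7: ff
  position 15–16: ff
  position 19–20: ff
  position 24–25: ff
  position 28–29: ff
  position 29–30: ff

7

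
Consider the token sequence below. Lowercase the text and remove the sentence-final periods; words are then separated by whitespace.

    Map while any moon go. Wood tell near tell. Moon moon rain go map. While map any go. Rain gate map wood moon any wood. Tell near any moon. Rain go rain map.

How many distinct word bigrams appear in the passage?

33 tokens → 32 bigram windows in total.
Repeated bigrams (each contributes count−1 duplicates):
  any moon: 2
  go rain: 2
  map while: 2
  moon rain: 2
  rain go: 2
  tell near: 2
  wood tell: 2
7 duplicate windows → 32 − 7 = 25 distinct.

25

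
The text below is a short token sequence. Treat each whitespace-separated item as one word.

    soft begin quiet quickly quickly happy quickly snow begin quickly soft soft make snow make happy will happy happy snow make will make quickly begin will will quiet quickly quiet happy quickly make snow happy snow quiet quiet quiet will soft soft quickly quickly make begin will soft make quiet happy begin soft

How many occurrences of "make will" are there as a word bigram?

Scanning the 52 overlapping bigram windows for "make will":
  position 21–22: make will

1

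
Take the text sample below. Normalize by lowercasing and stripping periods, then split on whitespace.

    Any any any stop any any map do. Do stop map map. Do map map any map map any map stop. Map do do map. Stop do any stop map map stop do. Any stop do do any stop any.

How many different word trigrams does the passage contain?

29

40 tokens → 38 trigram windows in total.
Repeated trigrams (each contributes count−1 duplicates):
  do any stop: 3
  any stop any: 2
  map any map: 2
  map do do: 2
  map map any: 2
  map stop do: 2
  stop do any: 2
  stop map map: 2
9 duplicate windows → 38 − 9 = 29 distinct.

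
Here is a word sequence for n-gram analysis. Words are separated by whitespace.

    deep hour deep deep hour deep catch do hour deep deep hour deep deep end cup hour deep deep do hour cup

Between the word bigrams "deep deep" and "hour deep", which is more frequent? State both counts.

"hour deep" (5 vs 4)

"deep deep": 4 occurrences
"hour deep": 5 occurrences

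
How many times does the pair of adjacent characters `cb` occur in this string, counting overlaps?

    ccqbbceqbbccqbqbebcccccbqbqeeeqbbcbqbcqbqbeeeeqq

Sliding a length-2 window over the 48 characters (47 positions):
  position 23–24: cb
  position 34–35: cb

2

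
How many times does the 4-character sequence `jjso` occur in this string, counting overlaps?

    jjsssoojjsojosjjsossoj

Sliding a length-4 window over the 22 characters (19 positions):
  position 8–11: jjso
  position 15–18: jjso

2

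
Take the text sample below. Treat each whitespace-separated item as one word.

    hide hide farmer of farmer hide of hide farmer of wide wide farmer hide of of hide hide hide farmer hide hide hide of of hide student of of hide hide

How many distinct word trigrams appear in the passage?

21

31 tokens → 29 trigram windows in total.
Repeated trigrams (each contributes count−1 duplicates):
  of of hide: 3
  farmer hide of: 2
  hide farmer of: 2
  hide hide farmer: 2
  hide hide hide: 2
  hide of of: 2
  of hide hide: 2
8 duplicate windows → 29 − 8 = 21 distinct.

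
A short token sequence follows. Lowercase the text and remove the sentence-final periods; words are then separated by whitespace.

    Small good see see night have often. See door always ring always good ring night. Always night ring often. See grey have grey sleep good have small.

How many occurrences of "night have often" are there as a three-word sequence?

Scanning the 25 overlapping trigram windows for "night have often":
  position 5–7: night have often

1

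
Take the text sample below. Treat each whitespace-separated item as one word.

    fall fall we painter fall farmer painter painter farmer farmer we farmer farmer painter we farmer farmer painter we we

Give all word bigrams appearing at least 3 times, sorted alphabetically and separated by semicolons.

farmer farmer; farmer painter

Bigram counts meeting the condition (at least 3 times):
  farmer farmer: 3
  farmer painter: 3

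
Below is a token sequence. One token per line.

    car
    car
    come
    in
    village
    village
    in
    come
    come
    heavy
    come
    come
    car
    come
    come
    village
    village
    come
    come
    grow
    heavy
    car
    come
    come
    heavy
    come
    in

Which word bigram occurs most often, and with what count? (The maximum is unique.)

"come come", 5 times

Bigram frequencies (highest first):
  come come: 5
  car come: 3
  come in: 2
  village village: 2
  come heavy: 2
  heavy come: 2
  … (10 more, each ≤ 1)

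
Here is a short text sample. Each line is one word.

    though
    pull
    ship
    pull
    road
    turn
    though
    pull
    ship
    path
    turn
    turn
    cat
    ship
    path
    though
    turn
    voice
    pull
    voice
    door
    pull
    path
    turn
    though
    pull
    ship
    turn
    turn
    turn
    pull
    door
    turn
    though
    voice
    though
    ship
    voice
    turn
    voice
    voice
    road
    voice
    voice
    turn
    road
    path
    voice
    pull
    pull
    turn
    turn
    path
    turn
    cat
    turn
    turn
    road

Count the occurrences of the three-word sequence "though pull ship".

Scanning the 56 overlapping trigram windows for "though pull ship":
  position 1–3: though pull ship
  position 7–9: though pull ship
  position 25–27: though pull ship

3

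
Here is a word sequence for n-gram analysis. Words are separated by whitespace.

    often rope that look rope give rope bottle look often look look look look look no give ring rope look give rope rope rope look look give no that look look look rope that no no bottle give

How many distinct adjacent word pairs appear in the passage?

24

38 tokens → 37 bigram windows in total.
Repeated bigrams (each contributes count−1 duplicates):
  look look: 7
  give rope: 2
  look give: 2
  look rope: 2
  rope look: 2
  rope rope: 2
  rope that: 2
  that look: 2
13 duplicate windows → 37 − 13 = 24 distinct.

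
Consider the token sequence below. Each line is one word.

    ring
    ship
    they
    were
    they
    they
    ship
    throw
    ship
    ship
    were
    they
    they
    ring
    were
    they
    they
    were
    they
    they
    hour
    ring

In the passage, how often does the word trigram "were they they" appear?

Scanning the 20 overlapping trigram windows for "were they they":
  position 4–6: were they they
  position 11–13: were they they
  position 15–17: were they they
  position 18–20: were they they

4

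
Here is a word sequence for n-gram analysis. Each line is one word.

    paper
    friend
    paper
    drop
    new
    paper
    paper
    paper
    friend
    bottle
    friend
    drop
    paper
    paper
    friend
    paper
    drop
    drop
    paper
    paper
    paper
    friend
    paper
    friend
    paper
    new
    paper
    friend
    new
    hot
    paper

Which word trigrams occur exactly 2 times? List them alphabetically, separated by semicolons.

drop paper paper; friend paper drop; paper paper paper

Trigram counts meeting the condition (exactly 2 times):
  drop paper paper: 2
  friend paper drop: 2
  paper paper paper: 2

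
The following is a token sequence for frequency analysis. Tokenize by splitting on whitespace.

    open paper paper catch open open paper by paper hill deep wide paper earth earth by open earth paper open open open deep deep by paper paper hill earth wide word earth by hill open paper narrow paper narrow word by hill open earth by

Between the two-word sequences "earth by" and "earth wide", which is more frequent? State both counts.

"earth by": 3 occurrences
"earth wide": 1 occurrence

"earth by" (3 vs 1)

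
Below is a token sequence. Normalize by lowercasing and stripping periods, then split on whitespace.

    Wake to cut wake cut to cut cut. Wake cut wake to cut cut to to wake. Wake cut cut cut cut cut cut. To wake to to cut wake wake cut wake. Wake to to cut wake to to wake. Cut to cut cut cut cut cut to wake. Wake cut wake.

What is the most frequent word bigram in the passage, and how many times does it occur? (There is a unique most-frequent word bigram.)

Bigram frequencies (highest first):
  cut cut: 11
  cut wake: 7
  to cut: 6
  wake cut: 6
  wake to: 5
  cut to: 5
  … (3 more, each ≤ 4)

"cut cut", 11 times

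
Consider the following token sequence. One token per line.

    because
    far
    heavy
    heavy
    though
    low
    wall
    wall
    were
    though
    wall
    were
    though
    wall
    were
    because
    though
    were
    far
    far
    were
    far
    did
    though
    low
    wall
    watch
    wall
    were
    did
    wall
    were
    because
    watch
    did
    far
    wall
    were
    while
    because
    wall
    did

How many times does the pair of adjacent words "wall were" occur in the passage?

6

Scanning the 41 overlapping bigram windows for "wall were":
  position 8–9: wall were
  position 11–12: wall were
  position 14–15: wall were
  position 28–29: wall were
  position 31–32: wall were
  position 37–38: wall were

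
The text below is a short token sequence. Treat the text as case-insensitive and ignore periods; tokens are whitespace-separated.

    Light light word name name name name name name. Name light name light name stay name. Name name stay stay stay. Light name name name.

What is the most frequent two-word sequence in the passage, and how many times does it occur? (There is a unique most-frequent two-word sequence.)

Bigram frequencies (highest first):
  name name: 10
  light name: 3
  name light: 2
  name stay: 2
  stay stay: 2
  light light: 1
  … (4 more, each ≤ 1)

"name name", 10 times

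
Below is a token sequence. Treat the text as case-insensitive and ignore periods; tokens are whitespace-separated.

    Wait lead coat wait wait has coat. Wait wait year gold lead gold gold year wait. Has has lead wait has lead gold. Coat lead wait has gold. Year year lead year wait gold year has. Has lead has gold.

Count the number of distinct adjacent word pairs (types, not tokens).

25

40 tokens → 39 bigram windows in total.
Repeated bigrams (each contributes count−1 duplicates):
  wait has: 4
  gold year: 3
  has lead: 3
  coat wait: 2
  has gold: 2
  has has: 2
  lead gold: 2
  lead wait: 2
  … (2 more repeated)
14 duplicate windows → 39 − 14 = 25 distinct.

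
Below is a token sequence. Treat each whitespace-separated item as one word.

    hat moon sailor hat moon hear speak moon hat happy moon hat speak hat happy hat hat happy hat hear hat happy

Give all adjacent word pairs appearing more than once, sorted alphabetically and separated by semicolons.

Bigram counts meeting the condition (more than once):
  happy hat: 2
  hat happy: 4
  hat moon: 2
  moon hat: 2

happy hat; hat happy; hat moon; moon hat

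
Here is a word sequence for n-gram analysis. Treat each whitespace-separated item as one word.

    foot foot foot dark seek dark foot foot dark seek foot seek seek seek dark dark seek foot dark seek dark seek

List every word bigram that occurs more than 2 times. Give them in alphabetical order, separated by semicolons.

Bigram counts meeting the condition (more than 2 times):
  dark seek: 5
  foot dark: 3
  foot foot: 3
  seek dark: 3

dark seek; foot dark; foot foot; seek dark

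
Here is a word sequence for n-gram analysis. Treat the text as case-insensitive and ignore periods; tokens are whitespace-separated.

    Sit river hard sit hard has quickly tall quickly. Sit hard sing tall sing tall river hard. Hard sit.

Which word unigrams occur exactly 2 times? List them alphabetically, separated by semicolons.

quickly; river; sing

Unigram counts meeting the condition (exactly 2 times):
  quickly: 2
  river: 2
  sing: 2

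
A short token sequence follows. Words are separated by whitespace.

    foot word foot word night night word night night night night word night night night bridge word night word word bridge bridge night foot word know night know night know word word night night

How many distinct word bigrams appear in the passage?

34 tokens → 33 bigram windows in total.
Repeated bigrams (each contributes count−1 duplicates):
  night night: 7
  word night: 5
  foot word: 3
  night word: 3
  know night: 2
  night know: 2
  word word: 2
17 duplicate windows → 33 − 17 = 16 distinct.

16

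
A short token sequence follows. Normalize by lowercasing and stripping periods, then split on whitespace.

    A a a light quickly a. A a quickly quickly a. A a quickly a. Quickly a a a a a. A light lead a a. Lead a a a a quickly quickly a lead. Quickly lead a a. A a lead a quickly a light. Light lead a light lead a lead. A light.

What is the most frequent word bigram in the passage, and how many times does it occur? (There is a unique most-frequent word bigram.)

"a a", 18 times

Bigram frequencies (highest first):
  a a: 18
  lead a: 7
  quickly a: 6
  a light: 5
  a quickly: 5
  a lead: 4
  … (6 more, each ≤ 3)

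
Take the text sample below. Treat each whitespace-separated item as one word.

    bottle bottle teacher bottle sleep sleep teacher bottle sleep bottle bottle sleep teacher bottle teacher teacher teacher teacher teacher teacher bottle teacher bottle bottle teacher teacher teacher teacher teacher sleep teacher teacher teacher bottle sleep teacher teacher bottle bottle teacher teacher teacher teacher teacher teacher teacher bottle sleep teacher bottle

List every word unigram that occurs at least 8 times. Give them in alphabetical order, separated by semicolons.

bottle; teacher

Unigram counts meeting the condition (at least 8 times):
  bottle: 15
  teacher: 28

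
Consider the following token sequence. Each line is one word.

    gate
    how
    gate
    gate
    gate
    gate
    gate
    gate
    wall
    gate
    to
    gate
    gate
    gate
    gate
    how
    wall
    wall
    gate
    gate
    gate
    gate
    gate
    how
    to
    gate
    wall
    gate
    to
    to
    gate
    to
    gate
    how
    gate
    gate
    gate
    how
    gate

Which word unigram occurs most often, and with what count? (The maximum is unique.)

Unigram frequencies (highest first):
  gate: 25
  how: 5
  to: 5
  wall: 4

"gate", 25 times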